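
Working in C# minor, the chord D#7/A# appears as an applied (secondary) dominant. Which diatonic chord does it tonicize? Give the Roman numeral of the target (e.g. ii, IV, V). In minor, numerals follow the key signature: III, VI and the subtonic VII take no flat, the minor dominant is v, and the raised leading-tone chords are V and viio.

V

The chord is a dominant seventh chord on D#.
A dominant resolves down a perfect fifth: D# → G#. In C# minor, G# is scale degree 5, i.e. V.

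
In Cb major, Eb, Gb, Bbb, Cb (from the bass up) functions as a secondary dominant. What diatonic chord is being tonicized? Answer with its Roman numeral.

The chord is a dominant seventh chord on Cb.
A dominant resolves down a perfect fifth: Cb → Fb. In Cb major, Fb is scale degree 4, i.e. IV.

IV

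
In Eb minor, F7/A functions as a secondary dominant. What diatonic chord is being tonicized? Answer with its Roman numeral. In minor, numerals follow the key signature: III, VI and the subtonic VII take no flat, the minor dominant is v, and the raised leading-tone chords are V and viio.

V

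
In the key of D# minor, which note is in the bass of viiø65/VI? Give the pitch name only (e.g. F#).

The applied chord viiø65/VI is rooted on A#: A#-C#-E-G#.
The figure 65 means first inversion — the third is in the bass.

C#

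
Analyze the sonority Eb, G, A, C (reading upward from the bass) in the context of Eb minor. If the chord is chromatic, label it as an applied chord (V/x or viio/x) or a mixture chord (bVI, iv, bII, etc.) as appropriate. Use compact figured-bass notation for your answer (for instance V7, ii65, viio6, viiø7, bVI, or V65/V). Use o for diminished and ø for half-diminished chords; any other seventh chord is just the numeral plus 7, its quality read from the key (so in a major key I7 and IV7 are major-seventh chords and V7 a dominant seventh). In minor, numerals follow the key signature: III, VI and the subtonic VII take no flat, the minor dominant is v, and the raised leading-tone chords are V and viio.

Stacked in thirds the chord is A-C-Eb-G: a half-diminished seventh chord on A.
A sits a half step below Bb (V in Eb minor); a diminished chord there is the applied leading-tone chord of V.
With Eb in the bass the chord is in second inversion, so the figured bass is 43.

viiø43/V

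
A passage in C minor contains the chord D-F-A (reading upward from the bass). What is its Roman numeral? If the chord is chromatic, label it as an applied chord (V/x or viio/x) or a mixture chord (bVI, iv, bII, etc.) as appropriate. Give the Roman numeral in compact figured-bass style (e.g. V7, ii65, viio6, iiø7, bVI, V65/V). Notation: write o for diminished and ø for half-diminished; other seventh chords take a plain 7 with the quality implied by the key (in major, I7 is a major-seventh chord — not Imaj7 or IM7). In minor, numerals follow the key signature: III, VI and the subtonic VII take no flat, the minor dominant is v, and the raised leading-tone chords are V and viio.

ii

The pitches D-F-A form a minor triad rooted on D.
D is the second degree of C minor. This is the minor supertonic, borrowed from the parallel major (the Dorian ii).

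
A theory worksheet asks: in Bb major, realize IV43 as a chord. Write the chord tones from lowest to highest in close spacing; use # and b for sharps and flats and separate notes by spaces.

Bb D Eb G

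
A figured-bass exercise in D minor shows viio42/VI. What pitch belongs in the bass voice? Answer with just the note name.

The applied chord viio42/VI is rooted on A: A-C-Eb-Gb.
The figure 42 means third inversion — the seventh is in the bass.

Gb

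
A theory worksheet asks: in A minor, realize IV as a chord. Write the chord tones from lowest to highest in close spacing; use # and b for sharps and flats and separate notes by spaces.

D F# A

Scale degree 4 in A minor is D; here the chord built on it is altered to a major triad. IV is the major subdominant, borrowed from the parallel major.
So the chord is D-F#-A, a major triad.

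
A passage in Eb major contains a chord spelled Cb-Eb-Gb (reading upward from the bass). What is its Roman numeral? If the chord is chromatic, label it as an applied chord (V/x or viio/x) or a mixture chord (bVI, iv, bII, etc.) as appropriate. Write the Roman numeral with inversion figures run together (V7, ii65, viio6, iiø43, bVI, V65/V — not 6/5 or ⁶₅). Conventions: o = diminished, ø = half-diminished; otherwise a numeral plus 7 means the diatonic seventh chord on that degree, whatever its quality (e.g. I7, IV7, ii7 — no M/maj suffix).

Stacked in thirds the chord is Cb-Eb-Gb: a major triad on Cb.
Cb is the lowered sixth degree of Eb major (diatonic 6 would be C). This is a major triad on the lowered sixth degree, borrowed from the parallel minor.

bVI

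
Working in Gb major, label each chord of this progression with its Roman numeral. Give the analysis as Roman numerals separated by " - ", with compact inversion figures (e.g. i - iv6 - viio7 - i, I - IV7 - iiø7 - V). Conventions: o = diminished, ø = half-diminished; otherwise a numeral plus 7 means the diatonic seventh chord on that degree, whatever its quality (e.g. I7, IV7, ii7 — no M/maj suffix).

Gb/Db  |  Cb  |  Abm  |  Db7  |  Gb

Gb/Db has root Gb, degree 1 in Gb major, so I64.
Cb has root Cb, degree 4 in Gb major, so IV.
Abm: root Ab is the supertonic; minor triad there is ii.
Db7: root Db is the dominant; dominant seventh chord there is V7.
Gb has root Gb, degree 1 in Gb major, so I.

I64 - IV - ii - V7 - I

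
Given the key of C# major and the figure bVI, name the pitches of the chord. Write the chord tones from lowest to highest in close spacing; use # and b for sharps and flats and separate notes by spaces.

bVI is a major triad on the lowered sixth degree, borrowed from the parallel minor. In C# major that root is A.
So the chord is A-C#-E.

A C# E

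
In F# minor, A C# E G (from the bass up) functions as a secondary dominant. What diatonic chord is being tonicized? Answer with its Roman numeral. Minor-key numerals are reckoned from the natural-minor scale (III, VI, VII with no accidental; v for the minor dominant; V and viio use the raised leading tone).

VI

The chord is a dominant seventh chord on A.
A dominant resolves down a perfect fifth: A → D. In F# minor, D is scale degree 6, i.e. VI.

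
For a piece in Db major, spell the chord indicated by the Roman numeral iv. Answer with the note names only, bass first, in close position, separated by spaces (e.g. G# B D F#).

iv is the minor subdominant, borrowed from the parallel minor. In Db major that root is Gb.
So the chord is Gb-Bbb-Db.

Gb Bbb Db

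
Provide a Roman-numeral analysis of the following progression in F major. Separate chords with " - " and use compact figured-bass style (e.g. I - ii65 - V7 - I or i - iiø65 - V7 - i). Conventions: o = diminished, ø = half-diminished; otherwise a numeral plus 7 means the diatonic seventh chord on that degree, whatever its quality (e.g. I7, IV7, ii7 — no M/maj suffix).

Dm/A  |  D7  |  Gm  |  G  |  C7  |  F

vi64 - V7/ii - ii - V/V - V7 - I

Dm/A: root D is the submediant; minor triad there is vi64.
D7: a dominant seventh chord on D, the applied dominant of ii → V7/ii.
Gm has root G, degree 2 in F major, so ii.
G: chromatic; G is V of V, so V/V.
C7: dominant seventh chord on C = scale degree 5 → V7.
F: root F is the tonic; major triad there is I.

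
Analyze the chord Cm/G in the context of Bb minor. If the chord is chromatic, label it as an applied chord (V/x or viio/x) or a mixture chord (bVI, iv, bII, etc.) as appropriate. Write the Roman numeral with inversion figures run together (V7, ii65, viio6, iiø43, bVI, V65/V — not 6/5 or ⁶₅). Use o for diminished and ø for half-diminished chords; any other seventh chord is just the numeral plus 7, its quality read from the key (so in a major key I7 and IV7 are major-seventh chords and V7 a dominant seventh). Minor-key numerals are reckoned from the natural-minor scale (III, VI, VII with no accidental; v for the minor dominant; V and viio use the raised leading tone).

ii64

The pitches C-Eb-G form a minor triad rooted on C.
C is the second degree of Bb minor. This is the minor supertonic, borrowed from the parallel major (the Dorian ii).
With G in the bass the chord is in second inversion, so the figured bass is 64.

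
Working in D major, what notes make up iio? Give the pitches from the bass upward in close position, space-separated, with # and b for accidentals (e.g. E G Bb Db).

E G Bb

Scale degree 2 in D major is E; here the chord built on it is altered to a diminished triad. iio is the diminished supertonic triad, borrowed from the parallel minor.
So the chord is E-G-Bb, a diminished triad.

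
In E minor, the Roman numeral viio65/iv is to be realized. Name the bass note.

B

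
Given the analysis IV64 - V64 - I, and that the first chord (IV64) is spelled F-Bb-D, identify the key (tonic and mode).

F major

The anchor chord is a major triad on Bb, labeled IV64.
If Bb is scale degree 4 and the mode makes that degree carry a major triad, the tonic is F and the mode is major.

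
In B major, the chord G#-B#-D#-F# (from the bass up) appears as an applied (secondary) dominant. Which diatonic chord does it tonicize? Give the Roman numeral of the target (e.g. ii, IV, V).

ii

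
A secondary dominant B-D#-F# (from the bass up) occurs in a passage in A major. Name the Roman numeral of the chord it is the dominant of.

V

The chord is a major triad on B.
A dominant resolves down a perfect fifth: B → E. In A major, E is scale degree 5, i.e. V.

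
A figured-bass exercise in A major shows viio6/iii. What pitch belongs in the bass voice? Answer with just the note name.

The applied chord viio6/iii is rooted on B#: B#-D#-F#.
The figure 6 means first inversion — the third is in the bass.

D#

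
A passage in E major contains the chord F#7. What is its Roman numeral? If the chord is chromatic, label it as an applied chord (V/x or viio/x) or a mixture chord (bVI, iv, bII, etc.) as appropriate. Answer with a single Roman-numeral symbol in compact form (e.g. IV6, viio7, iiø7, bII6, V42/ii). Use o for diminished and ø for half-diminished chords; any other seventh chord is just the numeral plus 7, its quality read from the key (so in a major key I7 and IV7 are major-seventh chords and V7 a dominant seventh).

V7/V

The pitches F#-A#-C#-E form a dominant seventh chord rooted on F#.
F# is not a diatonic chord root with this quality in E major, but it lies a perfect fifth above B (V), so the chord functions as an applied dominant of V.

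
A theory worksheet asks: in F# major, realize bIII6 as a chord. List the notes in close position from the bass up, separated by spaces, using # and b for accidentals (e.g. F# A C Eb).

Scale degree 3 in F# major is A#; lowering it a half step gives A. bIII6 is a major triad on the lowered third degree, borrowed from the parallel minor.
So the chord is A-C#-E, a major triad.
With the 6 figure the chord is in first inversion; from the bass C# upward in close position it reads C#-E-A.

C# E A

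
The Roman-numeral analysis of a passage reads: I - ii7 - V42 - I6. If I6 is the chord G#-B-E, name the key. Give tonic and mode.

E major

The chord E/G# is a major triad rooted on E; its label is I6.
If E is scale degree 1 and the mode makes that degree carry a major triad, the tonic is E and the mode is major.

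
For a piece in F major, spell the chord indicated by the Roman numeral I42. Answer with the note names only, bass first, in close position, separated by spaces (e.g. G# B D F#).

In F major, the tonic is F, and the diatonic chord built there is a major seventh chord.
Stacking thirds from F gives F-A-C-E.
With the 42 figure the chord is in third inversion; from the bass E upward in close position it reads E-F-A-C.

E F A C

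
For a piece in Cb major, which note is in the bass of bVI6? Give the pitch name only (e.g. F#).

bVI in Cb major has root Abb; the chord is Abb-Cb-Ebb.
The figure 6 means first inversion — the third is in the bass.

Cb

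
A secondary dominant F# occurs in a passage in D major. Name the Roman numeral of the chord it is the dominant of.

vi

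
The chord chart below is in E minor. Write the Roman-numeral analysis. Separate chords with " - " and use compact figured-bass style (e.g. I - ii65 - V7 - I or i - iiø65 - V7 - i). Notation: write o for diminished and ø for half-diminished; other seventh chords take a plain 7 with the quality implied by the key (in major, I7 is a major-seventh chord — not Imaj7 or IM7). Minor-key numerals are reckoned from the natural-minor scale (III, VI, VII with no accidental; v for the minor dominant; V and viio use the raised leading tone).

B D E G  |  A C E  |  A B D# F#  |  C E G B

B-D-E-G has root E, degree 1 in E minor, so i43.
A-C-E has root A, degree 4 in E minor, so iv.
A-B-D#-F#: root B is the dominant; dominant seventh chord there is V42.
C-E-G-B: major seventh chord on C = scale degree 6 → VI7.

i43 - iv - V42 - VI7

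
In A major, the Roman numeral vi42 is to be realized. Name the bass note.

vi in A major has root F#; the chord is F#-A-C#-E.
The figure 42 means third inversion — the seventh is in the bass.

E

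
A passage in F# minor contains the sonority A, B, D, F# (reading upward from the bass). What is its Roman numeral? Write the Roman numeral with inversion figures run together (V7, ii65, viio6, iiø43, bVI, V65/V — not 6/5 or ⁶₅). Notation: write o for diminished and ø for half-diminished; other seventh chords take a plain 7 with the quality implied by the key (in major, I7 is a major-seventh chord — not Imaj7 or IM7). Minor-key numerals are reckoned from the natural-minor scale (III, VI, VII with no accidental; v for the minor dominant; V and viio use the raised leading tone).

iv42

The pitches B-D-F#-A form a minor seventh chord rooted on B.
B is scale degree 4 in F# minor, and a minor seventh chord on that degree is written iv7.
With A in the bass the chord is in third inversion, so the figured bass is 42.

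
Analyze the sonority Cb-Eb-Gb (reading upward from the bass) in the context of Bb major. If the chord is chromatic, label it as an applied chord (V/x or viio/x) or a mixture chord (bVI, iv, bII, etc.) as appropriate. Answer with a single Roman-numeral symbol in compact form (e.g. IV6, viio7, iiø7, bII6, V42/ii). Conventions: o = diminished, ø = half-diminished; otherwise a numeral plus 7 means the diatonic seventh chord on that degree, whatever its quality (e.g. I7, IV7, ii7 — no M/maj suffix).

The pitches Cb-Eb-Gb form a major triad rooted on Cb.
Cb is the lowered second degree of Bb major (diatonic 2 would be C). This is the Neapolitan chord — a major triad on the lowered second degree.

bII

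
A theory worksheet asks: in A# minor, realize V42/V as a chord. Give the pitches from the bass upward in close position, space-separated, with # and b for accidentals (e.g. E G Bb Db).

The slash means an applied dominant: we want the dominant of V. In A# minor, V is E# major, and its dominant is built on B#.
Building a dominant seventh chord on B# gives B#-D##-F##-A#.
The figured bass 42 indicates third inversion, placing the seventh (A#) in the bass: A#-B#-D##-F##.

A# B# D## F##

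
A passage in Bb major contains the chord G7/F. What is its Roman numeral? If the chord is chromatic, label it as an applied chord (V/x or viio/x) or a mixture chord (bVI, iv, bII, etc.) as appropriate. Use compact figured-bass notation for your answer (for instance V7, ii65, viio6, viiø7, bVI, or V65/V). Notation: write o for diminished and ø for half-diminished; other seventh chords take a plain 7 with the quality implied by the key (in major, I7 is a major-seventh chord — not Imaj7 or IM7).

V42/ii

Stacked in thirds the chord is G-B-D-F: a dominant seventh chord on G.
G is not a diatonic chord root with this quality in Bb major, but it lies a perfect fifth above C (ii), so the chord functions as an applied dominant of ii.
With F in the bass the chord is in third inversion, so the figured bass is 42.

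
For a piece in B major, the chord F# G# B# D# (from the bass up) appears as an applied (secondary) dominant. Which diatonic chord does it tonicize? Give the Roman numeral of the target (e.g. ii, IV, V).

ii

The chord is a dominant seventh chord on G#.
A dominant resolves down a perfect fifth: G# → C#. In B major, C# is scale degree 2, i.e. ii.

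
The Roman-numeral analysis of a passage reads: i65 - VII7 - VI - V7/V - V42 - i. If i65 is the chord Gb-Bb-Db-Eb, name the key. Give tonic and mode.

Eb minor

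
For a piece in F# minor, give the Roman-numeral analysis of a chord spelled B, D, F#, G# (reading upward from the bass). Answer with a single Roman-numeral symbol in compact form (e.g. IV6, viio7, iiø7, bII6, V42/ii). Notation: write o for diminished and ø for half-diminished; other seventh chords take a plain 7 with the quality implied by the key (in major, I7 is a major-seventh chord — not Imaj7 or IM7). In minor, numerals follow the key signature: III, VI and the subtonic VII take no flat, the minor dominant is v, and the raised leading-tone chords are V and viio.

iiø65

The pitches G#-B-D-F# form a half-diminished seventh chord rooted on G#.
G# is scale degree 2 in F# minor, and a half-diminished seventh chord on that degree is written iiø7.
With B in the bass the chord is in first inversion, so the figured bass is 65.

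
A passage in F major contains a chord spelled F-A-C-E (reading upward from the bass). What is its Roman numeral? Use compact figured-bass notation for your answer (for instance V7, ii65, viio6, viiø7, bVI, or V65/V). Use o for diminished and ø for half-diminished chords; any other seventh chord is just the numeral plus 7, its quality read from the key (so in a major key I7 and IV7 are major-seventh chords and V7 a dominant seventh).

I7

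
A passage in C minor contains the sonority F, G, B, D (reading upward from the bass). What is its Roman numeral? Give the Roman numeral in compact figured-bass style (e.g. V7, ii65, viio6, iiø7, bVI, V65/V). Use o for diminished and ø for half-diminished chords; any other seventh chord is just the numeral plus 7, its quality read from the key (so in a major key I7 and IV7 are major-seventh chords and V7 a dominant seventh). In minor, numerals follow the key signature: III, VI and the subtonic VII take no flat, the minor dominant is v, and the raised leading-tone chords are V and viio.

V42

Stacked in thirds the chord is G-B-D-F: a dominant seventh chord on G.
In C minor, G is the dominant; the diatonic dominant seventh chord there is V7.
With F in the bass the chord is in third inversion, so the figured bass is 42.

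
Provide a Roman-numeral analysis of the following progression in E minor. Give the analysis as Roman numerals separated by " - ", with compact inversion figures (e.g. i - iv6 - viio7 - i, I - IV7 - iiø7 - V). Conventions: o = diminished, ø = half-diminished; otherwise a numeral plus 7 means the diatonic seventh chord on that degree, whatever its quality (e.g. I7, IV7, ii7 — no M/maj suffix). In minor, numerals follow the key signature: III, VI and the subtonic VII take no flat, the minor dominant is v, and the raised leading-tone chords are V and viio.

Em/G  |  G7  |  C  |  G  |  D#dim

i6 - V7/VI - VI - III - viio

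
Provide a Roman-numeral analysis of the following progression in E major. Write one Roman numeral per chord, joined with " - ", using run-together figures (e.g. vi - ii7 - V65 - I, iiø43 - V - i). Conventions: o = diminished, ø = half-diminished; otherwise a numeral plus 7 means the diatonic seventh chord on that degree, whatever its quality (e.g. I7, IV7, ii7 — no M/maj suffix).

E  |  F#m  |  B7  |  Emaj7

E: major triad on E = scale degree 1 → I.
F#m: root F# is the supertonic; minor triad there is ii.
B7: root B is the dominant; dominant seventh chord there is V7.
Emaj7: root E is the tonic; major seventh chord there is I7.

I - ii - V7 - I7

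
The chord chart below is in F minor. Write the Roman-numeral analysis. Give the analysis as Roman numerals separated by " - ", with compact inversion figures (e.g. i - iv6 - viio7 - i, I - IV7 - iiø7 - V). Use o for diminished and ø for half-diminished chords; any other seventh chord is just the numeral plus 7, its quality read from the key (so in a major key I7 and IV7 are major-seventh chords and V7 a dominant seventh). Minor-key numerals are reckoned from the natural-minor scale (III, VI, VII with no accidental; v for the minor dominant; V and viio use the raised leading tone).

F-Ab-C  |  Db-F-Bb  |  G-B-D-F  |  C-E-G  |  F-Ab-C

i - iv6 - V7/V - V - i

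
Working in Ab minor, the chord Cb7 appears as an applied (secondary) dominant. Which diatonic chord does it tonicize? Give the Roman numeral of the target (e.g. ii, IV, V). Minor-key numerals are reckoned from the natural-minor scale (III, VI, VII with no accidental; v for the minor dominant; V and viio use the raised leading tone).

VI

The chord is a dominant seventh chord on Cb.
A dominant resolves down a perfect fifth: Cb → Fb. In Ab minor, Fb is scale degree 6, i.e. VI.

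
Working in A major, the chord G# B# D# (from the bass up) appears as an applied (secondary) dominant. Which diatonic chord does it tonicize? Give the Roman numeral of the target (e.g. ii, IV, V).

The chord is a major triad on G#.
A dominant resolves down a perfect fifth: G# → C#. In A major, C# is scale degree 3, i.e. iii.

iii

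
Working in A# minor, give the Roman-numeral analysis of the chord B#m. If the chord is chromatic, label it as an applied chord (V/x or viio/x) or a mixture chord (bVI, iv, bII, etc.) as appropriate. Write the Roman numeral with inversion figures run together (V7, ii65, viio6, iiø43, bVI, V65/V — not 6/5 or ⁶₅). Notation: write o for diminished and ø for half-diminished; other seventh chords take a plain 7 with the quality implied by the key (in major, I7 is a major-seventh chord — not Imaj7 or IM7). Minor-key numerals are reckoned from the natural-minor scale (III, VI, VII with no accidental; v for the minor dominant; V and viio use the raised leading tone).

Stacked in thirds the chord is B#-D#-F##: a minor triad on B#.
B# is the second degree of A# minor. This is the minor supertonic, borrowed from the parallel major (the Dorian ii).

ii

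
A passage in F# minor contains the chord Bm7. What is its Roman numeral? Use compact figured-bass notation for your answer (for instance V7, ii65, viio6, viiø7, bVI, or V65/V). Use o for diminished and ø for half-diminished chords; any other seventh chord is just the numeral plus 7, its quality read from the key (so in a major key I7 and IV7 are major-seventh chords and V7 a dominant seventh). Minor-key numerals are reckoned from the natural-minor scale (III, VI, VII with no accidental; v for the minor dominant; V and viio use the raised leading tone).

The pitches B-D-F#-A form a minor seventh chord rooted on B.
B is scale degree 4 in F# minor, and a minor seventh chord on that degree is written iv7.

iv7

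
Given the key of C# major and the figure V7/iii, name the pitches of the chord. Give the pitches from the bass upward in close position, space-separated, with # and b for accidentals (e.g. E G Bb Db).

B# D## F## A#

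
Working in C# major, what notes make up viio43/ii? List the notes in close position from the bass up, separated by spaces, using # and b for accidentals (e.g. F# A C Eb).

G# B C## E#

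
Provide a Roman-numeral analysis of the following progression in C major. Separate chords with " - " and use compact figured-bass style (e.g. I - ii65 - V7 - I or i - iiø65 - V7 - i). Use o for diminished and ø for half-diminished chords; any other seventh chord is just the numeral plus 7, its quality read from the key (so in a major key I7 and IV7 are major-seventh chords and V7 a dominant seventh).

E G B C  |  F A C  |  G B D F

I65 - IV - V7

E-G-B-C: major seventh chord on C = scale degree 1 → I65.
F-A-C: root F is the subdominant; major triad there is IV.
G-B-D-F has root G, degree 5 in C major, so V7.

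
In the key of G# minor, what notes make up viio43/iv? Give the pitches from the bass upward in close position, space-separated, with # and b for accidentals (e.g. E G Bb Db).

The slash marks an applied leading-tone chord: viio of iv. In G# minor, iv is C#, so the leading tone to it is B#, a half step below.
Building a fully diminished seventh chord on B# gives B#-D#-F#-A.
The figured bass 43 indicates second inversion, placing the fifth (F#) in the bass: F#-A-B#-D#.

F# A B# D#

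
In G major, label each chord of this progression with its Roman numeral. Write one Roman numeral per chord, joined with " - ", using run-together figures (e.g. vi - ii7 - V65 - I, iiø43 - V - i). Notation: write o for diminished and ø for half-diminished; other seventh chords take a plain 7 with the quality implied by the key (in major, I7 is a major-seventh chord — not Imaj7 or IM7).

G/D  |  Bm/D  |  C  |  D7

G/D: major triad on G = scale degree 1 → I64.
Bm/D has root B, degree 3 in G major, so iii6.
C: major triad on C = scale degree 4 → IV.
D7: dominant seventh chord on D = scale degree 5 → V7.

I64 - iii6 - IV - V7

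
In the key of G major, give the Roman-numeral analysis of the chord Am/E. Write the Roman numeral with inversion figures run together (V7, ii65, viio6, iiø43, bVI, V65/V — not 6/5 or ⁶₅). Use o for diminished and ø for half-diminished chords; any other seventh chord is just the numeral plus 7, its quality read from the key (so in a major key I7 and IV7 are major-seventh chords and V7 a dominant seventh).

ii64

Stacked in thirds the chord is A-C-E: a minor triad on A.
In G major, A is the supertonic; the diatonic minor triad there is ii.
With E in the bass the chord is in second inversion, so the figured bass is 64.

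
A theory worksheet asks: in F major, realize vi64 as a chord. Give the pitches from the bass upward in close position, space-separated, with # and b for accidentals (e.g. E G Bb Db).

A D F

The numeral's case and figure indicate a minor triad. In F major its root, scale degree 6, is D.
Stacking thirds from D gives D-F-A.
With the 64 figure the chord is in second inversion; from the bass A upward in close position it reads A-D-F.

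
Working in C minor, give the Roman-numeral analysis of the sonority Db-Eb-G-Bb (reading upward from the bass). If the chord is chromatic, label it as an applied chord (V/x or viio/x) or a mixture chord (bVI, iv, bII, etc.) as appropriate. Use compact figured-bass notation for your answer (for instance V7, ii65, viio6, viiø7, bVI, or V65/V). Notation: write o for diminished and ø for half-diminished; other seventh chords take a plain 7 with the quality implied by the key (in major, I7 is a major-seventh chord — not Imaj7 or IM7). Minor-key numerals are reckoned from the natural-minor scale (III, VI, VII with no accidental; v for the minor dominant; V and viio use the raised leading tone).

V42/VI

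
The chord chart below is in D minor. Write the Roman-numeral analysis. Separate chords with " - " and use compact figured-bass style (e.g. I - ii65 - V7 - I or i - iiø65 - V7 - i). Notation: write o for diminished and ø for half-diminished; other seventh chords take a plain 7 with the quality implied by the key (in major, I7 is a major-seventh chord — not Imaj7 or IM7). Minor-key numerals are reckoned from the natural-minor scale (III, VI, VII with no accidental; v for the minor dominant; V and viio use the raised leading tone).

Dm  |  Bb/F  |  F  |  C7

Dm has root D, degree 1 in D minor, so i.
Bb/F has root Bb, degree 6 in D minor, so VI64.
F has root F, degree 3 in D minor, so III.
C7: dominant seventh chord on C = scale degree 7 → VII7.

i - VI64 - III - VII7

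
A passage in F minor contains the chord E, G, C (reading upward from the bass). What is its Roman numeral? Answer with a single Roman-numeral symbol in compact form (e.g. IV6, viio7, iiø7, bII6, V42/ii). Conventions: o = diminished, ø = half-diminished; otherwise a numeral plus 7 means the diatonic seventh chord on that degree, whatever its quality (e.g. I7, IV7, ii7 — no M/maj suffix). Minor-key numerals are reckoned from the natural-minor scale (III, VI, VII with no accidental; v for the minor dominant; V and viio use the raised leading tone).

Stacked in thirds the chord is C-E-G: a major triad on C.
C is scale degree 5 in F minor, and a major triad on that degree is written V.
With E in the bass the chord is in first inversion, so the figured bass is 6.

V6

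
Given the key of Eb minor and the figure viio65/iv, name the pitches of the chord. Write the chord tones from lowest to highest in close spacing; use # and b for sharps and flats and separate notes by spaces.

Bb Db Fb G

viio65/iv is a secondary leading-tone chord. The target iv is Ab in Eb minor; the applied chord is rooted a semitone below, on G.
Building a fully diminished seventh chord on G gives G-Bb-Db-Fb.
The figured bass 65 indicates first inversion, placing the third (Bb) in the bass: Bb-Db-Fb-G.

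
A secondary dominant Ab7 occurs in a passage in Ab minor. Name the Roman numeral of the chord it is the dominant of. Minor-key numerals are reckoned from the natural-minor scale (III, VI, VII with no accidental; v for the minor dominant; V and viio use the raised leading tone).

iv

The chord is a dominant seventh chord on Ab.
A dominant resolves down a perfect fifth: Ab → Db. In Ab minor, Db is scale degree 4, i.e. iv.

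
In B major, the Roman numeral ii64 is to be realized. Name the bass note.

ii in B major has root C#; the chord is C#-E-G#.
The figure 64 means second inversion — the fifth is in the bass.

G#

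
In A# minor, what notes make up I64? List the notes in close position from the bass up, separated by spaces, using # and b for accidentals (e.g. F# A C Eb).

I64 is the major tonic (Picardy third), borrowed from the parallel major. In A# minor that root is A#.
So the chord is A#-C##-E#, a major triad.
The figured bass 64 indicates second inversion, placing the fifth (E#) in the bass: E#-A#-C##.

E# A# C##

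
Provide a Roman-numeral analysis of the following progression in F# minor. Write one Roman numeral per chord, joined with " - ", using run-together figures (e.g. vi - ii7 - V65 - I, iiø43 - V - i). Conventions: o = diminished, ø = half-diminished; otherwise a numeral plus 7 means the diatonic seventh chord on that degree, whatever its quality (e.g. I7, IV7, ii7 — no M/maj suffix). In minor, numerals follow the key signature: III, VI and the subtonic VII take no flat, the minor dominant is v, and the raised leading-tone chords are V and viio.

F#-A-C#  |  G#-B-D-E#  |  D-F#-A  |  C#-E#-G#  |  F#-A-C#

i - viio65 - VI - V - i

F#-A-C# has root F#, degree 1 in F# minor, so i.
G#-B-D-E# has root E#, degree 7 in F# minor, so viio65.
D-F#-A: root D is the submediant; major triad there is VI.
C#-E#-G#: root C# is the dominant; major triad there is V.
F#-A-C#: minor triad on F# = scale degree 1 → i.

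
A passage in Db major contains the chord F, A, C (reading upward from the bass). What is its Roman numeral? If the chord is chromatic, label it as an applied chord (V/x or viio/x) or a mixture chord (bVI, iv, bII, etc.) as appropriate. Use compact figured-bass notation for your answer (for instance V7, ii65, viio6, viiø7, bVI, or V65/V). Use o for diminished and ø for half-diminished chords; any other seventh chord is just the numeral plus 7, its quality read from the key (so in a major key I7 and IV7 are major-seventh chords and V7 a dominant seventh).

The pitches F-A-C form a major triad rooted on F.
F is not a diatonic chord root with this quality in Db major, but it lies a perfect fifth above Bb (vi), so the chord functions as an applied dominant of vi.

V/vi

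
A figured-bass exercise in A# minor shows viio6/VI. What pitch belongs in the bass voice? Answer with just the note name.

G#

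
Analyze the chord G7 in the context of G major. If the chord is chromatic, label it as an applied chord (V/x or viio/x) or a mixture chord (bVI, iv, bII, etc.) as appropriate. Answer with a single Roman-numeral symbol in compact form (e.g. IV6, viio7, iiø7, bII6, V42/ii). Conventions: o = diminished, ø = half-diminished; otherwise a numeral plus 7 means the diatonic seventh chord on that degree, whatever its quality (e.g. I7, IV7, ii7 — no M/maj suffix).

V7/IV

The pitches G-B-D-F form a dominant seventh chord rooted on G.
G is not a diatonic chord root with this quality in G major, but it lies a perfect fifth above C (IV), so the chord functions as an applied dominant of IV.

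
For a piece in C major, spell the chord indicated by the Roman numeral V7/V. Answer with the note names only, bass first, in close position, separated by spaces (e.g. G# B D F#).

V7/V is a secondary dominant — the dominant seventh of V. V in C major is G, so the applied chord's root is D, a perfect fifth above.
Building a dominant seventh chord on D gives D-F#-A-C.

D F# A C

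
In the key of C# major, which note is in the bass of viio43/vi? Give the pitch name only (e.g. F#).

The applied chord viio43/vi is rooted on G##: G##-B#-D#-F#.
The figure 43 means second inversion — the fifth is in the bass.

D#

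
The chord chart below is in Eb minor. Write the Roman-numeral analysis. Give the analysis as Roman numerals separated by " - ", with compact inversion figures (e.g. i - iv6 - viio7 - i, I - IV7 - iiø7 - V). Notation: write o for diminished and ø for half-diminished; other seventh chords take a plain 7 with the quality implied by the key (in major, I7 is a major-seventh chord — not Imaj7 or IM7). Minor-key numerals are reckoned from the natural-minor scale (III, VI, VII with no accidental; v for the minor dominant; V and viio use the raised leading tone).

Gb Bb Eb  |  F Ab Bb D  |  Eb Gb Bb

Gb-Bb-Eb has root Eb, degree 1 in Eb minor, so i6.
F-Ab-Bb-D: dominant seventh chord on Bb = scale degree 5 → V43.
Eb-Gb-Bb: root Eb is the tonic; minor triad there is i.

i6 - V43 - i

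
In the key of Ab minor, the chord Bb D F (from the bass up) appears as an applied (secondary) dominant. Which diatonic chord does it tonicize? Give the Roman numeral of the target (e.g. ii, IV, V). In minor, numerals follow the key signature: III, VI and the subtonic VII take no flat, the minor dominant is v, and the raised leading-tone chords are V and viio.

V

The chord is a major triad on Bb.
A dominant resolves down a perfect fifth: Bb → Eb. In Ab minor, Eb is scale degree 5, i.e. V.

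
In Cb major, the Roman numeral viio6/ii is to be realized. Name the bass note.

The applied chord viio6/ii is rooted on C: C-Eb-Gb.
The figure 6 means first inversion — the third is in the bass.

Eb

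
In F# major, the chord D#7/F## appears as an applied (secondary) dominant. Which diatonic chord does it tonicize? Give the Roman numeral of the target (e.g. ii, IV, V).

The chord is a dominant seventh chord on D#.
A dominant resolves down a perfect fifth: D# → G#. In F# major, G# is scale degree 2, i.e. ii.

ii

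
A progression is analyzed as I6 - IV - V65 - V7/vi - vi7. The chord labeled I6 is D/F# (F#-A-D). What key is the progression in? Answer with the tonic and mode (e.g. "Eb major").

The chord D/F# is a major triad rooted on D; its label is I6.
If D is scale degree 1 and the mode makes that degree carry a major triad, the tonic is D and the mode is major.

D major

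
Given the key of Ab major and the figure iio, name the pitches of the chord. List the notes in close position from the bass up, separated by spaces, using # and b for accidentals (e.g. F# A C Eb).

Bb Db Fb

iio is the diminished supertonic triad, borrowed from the parallel minor. In Ab major that root is Bb.
So the chord is Bb-Db-Fb, a diminished triad.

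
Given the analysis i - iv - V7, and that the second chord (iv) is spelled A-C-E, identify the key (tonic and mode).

E minor

The anchor chord is a minor triad on A, labeled iv.
iv on A implies A is the subdominant; that puts the tonic at E, and the lowercase numeral fits minor mode.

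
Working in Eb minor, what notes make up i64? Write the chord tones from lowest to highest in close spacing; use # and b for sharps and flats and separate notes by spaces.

The numeral's case and figure indicate a minor triad. In Eb minor its root, scale degree 1, is Eb.
That chord is spelled Eb-Gb-Bb.
The figured bass 64 indicates second inversion, placing the fifth (Bb) in the bass: Bb-Eb-Gb.

Bb Eb Gb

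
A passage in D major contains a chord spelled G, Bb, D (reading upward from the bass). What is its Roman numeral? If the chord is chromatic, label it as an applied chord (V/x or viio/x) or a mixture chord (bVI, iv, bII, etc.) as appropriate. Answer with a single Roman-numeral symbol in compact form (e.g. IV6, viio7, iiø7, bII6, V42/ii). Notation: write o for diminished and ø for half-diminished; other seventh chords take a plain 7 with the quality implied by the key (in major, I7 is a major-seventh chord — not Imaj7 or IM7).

The pitches G-Bb-D form a minor triad rooted on G.
G is the fourth degree of D major. This is the minor subdominant, borrowed from the parallel minor.

iv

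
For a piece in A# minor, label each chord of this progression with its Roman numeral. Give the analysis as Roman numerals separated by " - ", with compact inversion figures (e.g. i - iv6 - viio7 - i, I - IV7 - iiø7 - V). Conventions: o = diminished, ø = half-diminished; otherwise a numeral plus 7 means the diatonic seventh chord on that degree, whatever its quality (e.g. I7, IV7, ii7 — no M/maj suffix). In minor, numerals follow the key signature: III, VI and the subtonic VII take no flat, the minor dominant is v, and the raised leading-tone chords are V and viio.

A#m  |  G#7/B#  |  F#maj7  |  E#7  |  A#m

i - VII65 - VI7 - V7 - i

A#m has root A#, degree 1 in A# minor, so i.
G#7/B#: root G# is the subtonic; dominant seventh chord there is VII65.
F#maj7 has root F#, degree 6 in A# minor, so VI7.
E#7: dominant seventh chord on E# = scale degree 5 → V7.
A#m: minor triad on A# = scale degree 1 → i.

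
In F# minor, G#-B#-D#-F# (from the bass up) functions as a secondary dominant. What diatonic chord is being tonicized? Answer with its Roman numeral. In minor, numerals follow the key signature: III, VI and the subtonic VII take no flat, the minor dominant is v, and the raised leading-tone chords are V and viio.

V

The chord is a dominant seventh chord on G#.
A dominant resolves down a perfect fifth: G# → C#. In F# minor, C# is scale degree 5, i.e. V.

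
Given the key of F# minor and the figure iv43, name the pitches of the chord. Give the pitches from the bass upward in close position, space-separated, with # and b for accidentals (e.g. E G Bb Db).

F# A B D

The numeral's case and figure indicate a minor seventh chord. In F# minor its root, the subdominant, is B.
That chord is spelled B-D-F#-A.
The figured bass 43 indicates second inversion, placing the fifth (F#) in the bass: F#-A-B-D.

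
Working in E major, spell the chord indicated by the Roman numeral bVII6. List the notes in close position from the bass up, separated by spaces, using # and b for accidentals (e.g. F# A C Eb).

F# A D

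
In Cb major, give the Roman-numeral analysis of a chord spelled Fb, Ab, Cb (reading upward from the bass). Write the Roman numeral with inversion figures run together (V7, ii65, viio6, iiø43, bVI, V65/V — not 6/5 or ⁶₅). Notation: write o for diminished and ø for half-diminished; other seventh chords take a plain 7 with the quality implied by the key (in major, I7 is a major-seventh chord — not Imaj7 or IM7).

IV

Stacked in thirds the chord is Fb-Ab-Cb: a major triad on Fb.
Fb is scale degree 4 in Cb major, and a major triad on that degree is written IV.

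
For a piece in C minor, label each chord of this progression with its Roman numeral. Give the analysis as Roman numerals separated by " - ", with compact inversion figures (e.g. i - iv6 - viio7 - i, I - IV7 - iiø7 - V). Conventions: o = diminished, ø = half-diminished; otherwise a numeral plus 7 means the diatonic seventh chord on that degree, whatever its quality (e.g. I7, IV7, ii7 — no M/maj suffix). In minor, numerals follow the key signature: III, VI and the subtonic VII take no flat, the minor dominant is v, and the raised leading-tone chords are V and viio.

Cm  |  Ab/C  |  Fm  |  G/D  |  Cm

i - VI6 - iv - V64 - i

Cm has root C, degree 1 in C minor, so i.
Ab/C: root Ab is the submediant; major triad there is VI6.
Fm has root F, degree 4 in C minor, so iv.
G/D has root G, degree 5 in C minor, so V64.
Cm: minor triad on C = scale degree 1 → i.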